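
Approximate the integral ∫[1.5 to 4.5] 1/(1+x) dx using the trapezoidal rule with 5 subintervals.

f(x) = 1/(1+x)
a = 1.5, b = 4.5, n = 5
h = (b - a)/n = 0.600000

Trapezoidal rule: (h/2)[f(x₀) + 2f(x₁) + 2f(x₂) + ... + f(xₙ)]

x_0 = 1.5000, f(x_0) = 0.400000, coefficient = 1
x_1 = 2.1000, f(x_1) = 0.322581, coefficient = 2
x_2 = 2.7000, f(x_2) = 0.270270, coefficient = 2
x_3 = 3.3000, f(x_3) = 0.232558, coefficient = 2
x_4 = 3.9000, f(x_4) = 0.204082, coefficient = 2
x_5 = 4.5000, f(x_5) = 0.181818, coefficient = 1

I ≈ (0.600000/2) × 2.640800 = 0.792240
Exact value: 0.788457
Error: 0.003783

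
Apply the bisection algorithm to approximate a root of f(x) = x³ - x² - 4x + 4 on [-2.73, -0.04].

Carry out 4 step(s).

f(x) = x³ - x² - 4x + 4
Initial interval: [-2.73, -0.04]

Iteration 1:
  c_1 = (-2.730000 + (-0.040000))/2 = -1.385000
  f(c_1) = f(-1.385000) = 4.965033
  f(a) × f(c) < 0, new interval: [-2.730000, -1.385000]
Iteration 2:
  c_2 = (-2.730000 + (-1.385000))/2 = -2.057500
  f(c_2) = f(-2.057500) = -0.713334
  f(a) × f(c) ≥ 0, new interval: [-2.057500, -1.385000]
Iteration 3:
  c_3 = (-2.057500 + (-1.385000))/2 = -1.721250
  f(c_3) = f(-1.721250) = 2.822748
  f(a) × f(c) < 0, new interval: [-2.057500, -1.721250]
Iteration 4:
  c_4 = (-2.057500 + (-1.721250))/2 = -1.889375
  f(c_4) = f(-1.889375) = 1.243189
  f(a) × f(c) < 0, new interval: [-2.057500, -1.889375]

After 4 iteration(s), the approximation is c_4 = -1.889375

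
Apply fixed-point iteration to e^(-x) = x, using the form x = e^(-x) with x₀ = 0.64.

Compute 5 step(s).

Equation: e^(-x) = x
Fixed-point form: x = e^(-x)
x₀ = 0.64

x_1 = g(0.640000) = 0.527292
x_2 = g(0.527292) = 0.590201
x_3 = g(0.590201) = 0.554216
x_4 = g(0.554216) = 0.574523
x_5 = g(0.574523) = 0.562974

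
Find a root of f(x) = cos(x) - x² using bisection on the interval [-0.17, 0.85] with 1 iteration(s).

f(x) = cos(x) - x²
Initial interval: [-0.17, 0.85]

Iteration 1:
  c_1 = (-0.170000 + 0.850000)/2 = 0.340000
  f(c_1) = f(0.340000) = 0.827155
  f(a) × f(c) ≥ 0, new interval: [0.340000, 0.850000]

After 1 iteration(s), the approximation is c_1 = 0.340000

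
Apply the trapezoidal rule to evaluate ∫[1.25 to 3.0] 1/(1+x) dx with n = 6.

f(x) = 1/(1+x)
a = 1.25, b = 3.0, n = 6
h = (b - a)/n = 0.291667

Trapezoidal rule: (h/2)[f(x₀) + 2f(x₁) + 2f(x₂) + ... + f(xₙ)]

x_0 = 1.2500, f(x_0) = 0.444444, coefficient = 1
x_1 = 1.5417, f(x_1) = 0.393443, coefficient = 2
x_2 = 1.8333, f(x_2) = 0.352941, coefficient = 2
x_3 = 2.1250, f(x_3) = 0.320000, coefficient = 2
x_4 = 2.4167, f(x_4) = 0.292683, coefficient = 2
x_5 = 2.7083, f(x_5) = 0.269663, coefficient = 2
x_6 = 3.0000, f(x_6) = 0.250000, coefficient = 1

I ≈ (0.291667/2) × 3.951904 = 0.576319
Exact value: 0.575364
Error: 0.000955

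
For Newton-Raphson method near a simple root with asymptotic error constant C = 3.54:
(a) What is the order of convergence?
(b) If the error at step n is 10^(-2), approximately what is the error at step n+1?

(a) Newton-Raphson has quadratic (order 2) convergence near simple roots.
    This means |e_{n+1}| ≈ C|e_n|².

(b) With |e_n| = 10^(-2) and C = 3.54:
    |e_{n+1}| ≈ 3.54 × (10^(-2))² = 3.54 × 10^(-4)

(a) 2 (quadratic); (b) |e_{n+1}| ≈ 3.540e-04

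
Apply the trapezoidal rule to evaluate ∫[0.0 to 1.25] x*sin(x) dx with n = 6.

f(x) = x*sin(x)
a = 0.0, b = 1.25, n = 6
h = (b - a)/n = 0.208333

Trapezoidal rule: (h/2)[f(x₀) + 2f(x₁) + 2f(x₂) + ... + f(xₙ)]

x_0 = 0.0000, f(x_0) = 0.000000, coefficient = 1
x_1 = 0.2083, f(x_1) = 0.043089, coefficient = 2
x_2 = 0.4167, f(x_2) = 0.168631, coefficient = 2
x_3 = 0.6250, f(x_3) = 0.365686, coefficient = 2
x_4 = 0.8333, f(x_4) = 0.616814, coefficient = 2
x_5 = 1.0417, f(x_5) = 0.899215, coefficient = 2
x_6 = 1.2500, f(x_6) = 1.186231, coefficient = 1

I ≈ (0.208333/2) × 5.373102 = 0.559698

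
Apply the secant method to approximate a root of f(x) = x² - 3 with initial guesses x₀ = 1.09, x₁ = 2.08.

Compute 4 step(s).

f(x) = x² - 3
x₀ = 1.09, x₁ = 2.08

Secant formula: x_{n+1} = x_n - f(x_n)(x_n - x_{n-1})/(f(x_n) - f(x_{n-1}))

Iteration 1:
  f(1.090000) = -1.811900
  f(2.080000) = 1.326400
  x_2 = 2.080000 - 1.326400×(2.080000 - 1.090000)/(1.326400 - (-1.811900))
       = 1.661577
Iteration 2:
  f(2.080000) = 1.326400
  f(1.661577) = -0.239161
  x_3 = 1.661577 - (-0.239161)×(1.661577 - 2.080000)/(-0.239161 - 1.326400)
       = 1.725497
Iteration 3:
  f(1.661577) = -0.239161
  f(1.725497) = -0.022660
  x_4 = 1.725497 - (-0.022660)×(1.725497 - 1.661577)/(-0.022660 - (-0.239161))
       = 1.732187
Iteration 4:
  f(1.725497) = -0.022660
  f(1.732187) = 0.000472
  x_5 = 1.732187 - 0.000472×(1.732187 - 1.725497)/(0.000472 - (-0.022660))
       = 1.732051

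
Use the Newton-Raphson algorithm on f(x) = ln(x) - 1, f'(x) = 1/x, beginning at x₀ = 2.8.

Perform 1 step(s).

f(x) = ln(x) - 1
f'(x) = 1/x
x₀ = 2.8

Newton-Raphson formula: x_{n+1} = x_n - f(x_n)/f'(x_n)

Iteration 1:
  f(2.800000) = 0.029619
  f'(2.800000) = 0.357143
  x_1 = 2.800000 - 0.029619/0.357143 = 2.717066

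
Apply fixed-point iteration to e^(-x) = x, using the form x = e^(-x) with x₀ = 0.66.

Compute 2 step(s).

Equation: e^(-x) = x
Fixed-point form: x = e^(-x)
x₀ = 0.66

x_1 = g(0.660000) = 0.516851
x_2 = g(0.516851) = 0.596395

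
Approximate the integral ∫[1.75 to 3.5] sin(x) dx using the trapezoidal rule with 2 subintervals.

f(x) = sin(x)
a = 1.75, b = 3.5, n = 2
h = (b - a)/n = 0.875000

Trapezoidal rule: (h/2)[f(x₀) + 2f(x₁) + 2f(x₂) + ... + f(xₙ)]

x_0 = 1.7500, f(x_0) = 0.983986, coefficient = 1
x_1 = 2.6250, f(x_1) = 0.493920, coefficient = 2
x_2 = 3.5000, f(x_2) = -0.350783, coefficient = 1

I ≈ (0.875000/2) × 1.621043 = 0.709206
Exact value: 0.758211
Error: 0.049004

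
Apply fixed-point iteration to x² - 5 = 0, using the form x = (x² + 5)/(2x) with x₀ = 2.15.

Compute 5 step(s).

Equation: x² - 5 = 0
Fixed-point form: x = (x² + 5)/(2x)
x₀ = 2.15

x_1 = g(2.150000) = 2.237791
x_2 = g(2.237791) = 2.236069
x_3 = g(2.236069) = 2.236068
x_4 = g(2.236068) = 2.236068
x_5 = g(2.236068) = 2.236068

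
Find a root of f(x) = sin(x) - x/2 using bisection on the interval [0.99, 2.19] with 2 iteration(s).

f(x) = sin(x) - x/2
Initial interval: [0.99, 2.19]

Iteration 1:
  c_1 = (0.990000 + 2.190000)/2 = 1.590000
  f(c_1) = f(1.590000) = 0.204816
  f(a) × f(c) ≥ 0, new interval: [1.590000, 2.190000]
Iteration 2:
  c_2 = (1.590000 + 2.190000)/2 = 1.890000
  f(c_2) = f(1.890000) = 0.004486
  f(a) × f(c) ≥ 0, new interval: [1.890000, 2.190000]

After 2 iteration(s), the approximation is c_2 = 1.890000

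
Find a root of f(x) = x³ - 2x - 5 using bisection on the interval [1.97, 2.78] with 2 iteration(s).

f(x) = x³ - 2x - 5
Initial interval: [1.97, 2.78]

Iteration 1:
  c_1 = (1.970000 + 2.780000)/2 = 2.375000
  f(c_1) = f(2.375000) = 3.646484
  f(a) × f(c) < 0, new interval: [1.970000, 2.375000]
Iteration 2:
  c_2 = (1.970000 + 2.375000)/2 = 2.172500
  f(c_2) = f(2.172500) = 0.908670
  f(a) × f(c) < 0, new interval: [1.970000, 2.172500]

After 2 iteration(s), the approximation is c_2 = 2.172500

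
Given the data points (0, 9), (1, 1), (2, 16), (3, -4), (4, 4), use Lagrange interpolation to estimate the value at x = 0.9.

Lagrange interpolation formula:
P(x) = Σ yᵢ × Lᵢ(x)
where Lᵢ(x) = Π_{j≠i} (x - xⱼ)/(xᵢ - xⱼ)

L_0(0.9) = (0.9 - 1)/(0 - 1) × (0.9 - 2)/(0 - 2) × (0.9 - 3)/(0 - 3) × (0.9 - 4)/(0 - 4) = 0.029837
L_1(0.9) = (0.9 - 0)/(1 - 0) × (0.9 - 2)/(1 - 2) × (0.9 - 3)/(1 - 3) × (0.9 - 4)/(1 - 4) = 1.074150
L_2(0.9) = (0.9 - 0)/(2 - 0) × (0.9 - 1)/(2 - 1) × (0.9 - 3)/(2 - 3) × (0.9 - 4)/(2 - 4) = -0.146475
L_3(0.9) = (0.9 - 0)/(3 - 0) × (0.9 - 1)/(3 - 1) × (0.9 - 2)/(3 - 2) × (0.9 - 4)/(3 - 4) = 0.051150
L_4(0.9) = (0.9 - 0)/(4 - 0) × (0.9 - 1)/(4 - 1) × (0.9 - 2)/(4 - 2) × (0.9 - 3)/(4 - 3) = -0.008662

P(0.9) = 9×L_0(0.9) + 1×L_1(0.9) + 16×L_2(0.9) + (-4)×L_3(0.9) + 4×L_4(0.9)
P(0.9) = -1.240162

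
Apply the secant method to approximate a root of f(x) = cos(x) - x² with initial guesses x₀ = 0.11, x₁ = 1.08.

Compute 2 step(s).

f(x) = cos(x) - x²
x₀ = 0.11, x₁ = 1.08

Secant formula: x_{n+1} = x_n - f(x_n)(x_n - x_{n-1})/(f(x_n) - f(x_{n-1}))

Iteration 1:
  f(0.110000) = 0.981856
  f(1.080000) = -0.695072
  x_2 = 1.080000 - (-0.695072)×(1.080000 - 0.110000)/(-0.695072 - 0.981856)
       = 0.677944
Iteration 2:
  f(1.080000) = -0.695072
  f(0.677944) = 0.319257
  x_3 = 0.677944 - 0.319257×(0.677944 - 1.080000)/(0.319257 - (-0.695072))
       = 0.804490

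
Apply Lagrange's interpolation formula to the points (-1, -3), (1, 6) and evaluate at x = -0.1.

Lagrange interpolation formula:
P(x) = Σ yᵢ × Lᵢ(x)
where Lᵢ(x) = Π_{j≠i} (x - xⱼ)/(xᵢ - xⱼ)

L_0(-0.1) = (-0.1 - 1)/(-1 - 1) = 0.550000
L_1(-0.1) = (-0.1 - (-1))/(1 - (-1)) = 0.450000

P(-0.1) = (-3)×L_0(-0.1) + 6×L_1(-0.1)
P(-0.1) = 1.050000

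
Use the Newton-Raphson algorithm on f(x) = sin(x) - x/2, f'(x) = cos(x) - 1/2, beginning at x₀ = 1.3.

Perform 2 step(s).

f(x) = sin(x) - x/2
f'(x) = cos(x) - 1/2
x₀ = 1.3

Newton-Raphson formula: x_{n+1} = x_n - f(x_n)/f'(x_n)

Iteration 1:
  f(1.300000) = 0.313558
  f'(1.300000) = -0.232501
  x_1 = 1.300000 - 0.313558/(-0.232501) = 2.648631
Iteration 2:
  f(2.648631) = -0.851078
  f'(2.648631) = -1.380935
  x_2 = 2.648631 - (-0.851078)/(-1.380935) = 2.032325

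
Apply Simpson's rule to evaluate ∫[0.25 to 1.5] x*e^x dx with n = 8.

f(x) = x*e^x
a = 0.25, b = 1.5, n = 8
h = (b - a)/n = 0.156250

Simpson's rule: (h/3)[f(x₀) + 4f(x₁) + 2f(x₂) + ... + f(xₙ)]

x_0 = 0.2500, f(x_0) = 0.321006, coefficient = 1
x_1 = 0.4062, f(x_1) = 0.609853, coefficient = 4
x_2 = 0.5625, f(x_2) = 0.987218, coefficient = 2
x_3 = 0.7188, f(x_3) = 1.474779, coefficient = 4
x_4 = 0.8750, f(x_4) = 2.099016, coefficient = 2
x_5 = 1.0312, f(x_5) = 2.892212, coefficient = 4
x_6 = 1.1875, f(x_6) = 3.893663, coefficient = 2
x_7 = 1.3438, f(x_7) = 5.151120, coefficient = 4
x_8 = 1.5000, f(x_8) = 6.722534, coefficient = 1

I ≈ (0.156250/3) × 61.515194 = 3.203916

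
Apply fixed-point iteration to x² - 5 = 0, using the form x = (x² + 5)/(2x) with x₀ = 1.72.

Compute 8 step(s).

Equation: x² - 5 = 0
Fixed-point form: x = (x² + 5)/(2x)
x₀ = 1.72

x_1 = g(1.720000) = 2.313488
x_2 = g(2.313488) = 2.237363
x_3 = g(2.237363) = 2.236068
x_4 = g(2.236068) = 2.236068
x_5 = g(2.236068) = 2.236068
x_6 = g(2.236068) = 2.236068
x_7 = g(2.236068) = 2.236068
x_8 = g(2.236068) = 2.236068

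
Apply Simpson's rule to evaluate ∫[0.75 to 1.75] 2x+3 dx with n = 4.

f(x) = 2x+3
a = 0.75, b = 1.75, n = 4
h = (b - a)/n = 0.250000

Simpson's rule: (h/3)[f(x₀) + 4f(x₁) + 2f(x₂) + ... + f(xₙ)]

x_0 = 0.7500, f(x_0) = 4.500000, coefficient = 1
x_1 = 1.0000, f(x_1) = 5.000000, coefficient = 4
x_2 = 1.2500, f(x_2) = 5.500000, coefficient = 2
x_3 = 1.5000, f(x_3) = 6.000000, coefficient = 4
x_4 = 1.7500, f(x_4) = 6.500000, coefficient = 1

I ≈ (0.250000/3) × 66.000000 = 5.500000
Exact value: 5.500000
Error: 0.000000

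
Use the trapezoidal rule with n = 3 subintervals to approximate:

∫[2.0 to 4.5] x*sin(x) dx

f(x) = x*sin(x)
a = 2.0, b = 4.5, n = 3
h = (b - a)/n = 0.833333

Trapezoidal rule: (h/2)[f(x₀) + 2f(x₁) + 2f(x₂) + ... + f(xₙ)]

x_0 = 2.0000, f(x_0) = 1.818595, coefficient = 1
x_1 = 2.8333, f(x_1) = 0.859635, coefficient = 2
x_2 = 3.6667, f(x_2) = -1.838016, coefficient = 2
x_3 = 4.5000, f(x_3) = -4.398886, coefficient = 1

I ≈ (0.833333/2) × -4.537053 = -1.890439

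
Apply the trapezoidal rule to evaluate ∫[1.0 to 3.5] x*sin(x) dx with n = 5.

f(x) = x*sin(x)
a = 1.0, b = 3.5, n = 5
h = (b - a)/n = 0.500000

Trapezoidal rule: (h/2)[f(x₀) + 2f(x₁) + 2f(x₂) + ... + f(xₙ)]

x_0 = 1.0000, f(x_0) = 0.841471, coefficient = 1
x_1 = 1.5000, f(x_1) = 1.496242, coefficient = 2
x_2 = 2.0000, f(x_2) = 1.818595, coefficient = 2
x_3 = 2.5000, f(x_3) = 1.496180, coefficient = 2
x_4 = 3.0000, f(x_4) = 0.423360, coefficient = 2
x_5 = 3.5000, f(x_5) = -1.227741, coefficient = 1

I ≈ (0.500000/2) × 10.082485 = 2.520621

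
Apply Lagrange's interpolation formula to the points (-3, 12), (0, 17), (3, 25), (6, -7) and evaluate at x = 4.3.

Lagrange interpolation formula:
P(x) = Σ yᵢ × Lᵢ(x)
where Lᵢ(x) = Π_{j≠i} (x - xⱼ)/(xᵢ - xⱼ)

L_0(4.3) = (4.3 - 0)/(-3 - 0) × (4.3 - 3)/(-3 - 3) × (4.3 - 6)/(-3 - 6) = 0.058660
L_1(4.3) = (4.3 - (-3))/(0 - (-3)) × (4.3 - 3)/(0 - 3) × (4.3 - 6)/(0 - 6) = -0.298759
L_2(4.3) = (4.3 - (-3))/(3 - (-3)) × (4.3 - 0)/(3 - 0) × (4.3 - 6)/(3 - 6) = 0.988204
L_3(4.3) = (4.3 - (-3))/(6 - (-3)) × (4.3 - 0)/(6 - 0) × (4.3 - 3)/(6 - 3) = 0.251895

P(4.3) = 12×L_0(4.3) + 17×L_1(4.3) + 25×L_2(4.3) + (-7)×L_3(4.3)
P(4.3) = 18.566846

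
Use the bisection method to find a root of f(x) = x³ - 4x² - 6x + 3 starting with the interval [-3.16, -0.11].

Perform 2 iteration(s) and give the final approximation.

f(x) = x³ - 4x² - 6x + 3
Initial interval: [-3.16, -0.11]

Iteration 1:
  c_1 = (-3.160000 + (-0.110000))/2 = -1.635000
  f(c_1) = f(-1.635000) = -2.253623
  f(a) × f(c) ≥ 0, new interval: [-1.635000, -0.110000]
Iteration 2:
  c_2 = (-1.635000 + (-0.110000))/2 = -0.872500
  f(c_2) = f(-0.872500) = 4.525779
  f(a) × f(c) < 0, new interval: [-1.635000, -0.872500]

After 2 iteration(s), the approximation is c_2 = -0.872500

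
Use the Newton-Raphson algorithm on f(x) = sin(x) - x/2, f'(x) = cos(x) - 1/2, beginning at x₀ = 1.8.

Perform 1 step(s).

f(x) = sin(x) - x/2
f'(x) = cos(x) - 1/2
x₀ = 1.8

Newton-Raphson formula: x_{n+1} = x_n - f(x_n)/f'(x_n)

Iteration 1:
  f(1.800000) = 0.073848
  f'(1.800000) = -0.727202
  x_1 = 1.800000 - 0.073848/(-0.727202) = 1.901550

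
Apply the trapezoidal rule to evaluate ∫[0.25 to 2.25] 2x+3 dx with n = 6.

f(x) = 2x+3
a = 0.25, b = 2.25, n = 6
h = (b - a)/n = 0.333333

Trapezoidal rule: (h/2)[f(x₀) + 2f(x₁) + 2f(x₂) + ... + f(xₙ)]

x_0 = 0.2500, f(x_0) = 3.500000, coefficient = 1
x_1 = 0.5833, f(x_1) = 4.166667, coefficient = 2
x_2 = 0.9167, f(x_2) = 4.833333, coefficient = 2
x_3 = 1.2500, f(x_3) = 5.500000, coefficient = 2
x_4 = 1.5833, f(x_4) = 6.166667, coefficient = 2
x_5 = 1.9167, f(x_5) = 6.833333, coefficient = 2
x_6 = 2.2500, f(x_6) = 7.500000, coefficient = 1

I ≈ (0.333333/2) × 66.000000 = 11.000000
Exact value: 11.000000
Error: 0.000000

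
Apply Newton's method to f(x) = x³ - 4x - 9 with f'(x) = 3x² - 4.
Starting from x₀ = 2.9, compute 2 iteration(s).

f(x) = x³ - 4x - 9
f'(x) = 3x² - 4
x₀ = 2.9

Newton-Raphson formula: x_{n+1} = x_n - f(x_n)/f'(x_n)

Iteration 1:
  f(2.900000) = 3.789000
  f'(2.900000) = 21.230000
  x_1 = 2.900000 - 3.789000/21.230000 = 2.721526
Iteration 2:
  f(2.721526) = 0.271435
  f'(2.721526) = 18.220114
  x_2 = 2.721526 - 0.271435/18.220114 = 2.706629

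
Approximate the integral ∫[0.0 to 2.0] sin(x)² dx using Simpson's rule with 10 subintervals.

f(x) = sin(x)²
a = 0.0, b = 2.0, n = 10
h = (b - a)/n = 0.200000

Simpson's rule: (h/3)[f(x₀) + 4f(x₁) + 2f(x₂) + ... + f(xₙ)]

x_0 = 0.0000, f(x_0) = 0.000000, coefficient = 1
x_1 = 0.2000, f(x_1) = 0.039470, coefficient = 4
x_2 = 0.4000, f(x_2) = 0.151647, coefficient = 2
x_3 = 0.6000, f(x_3) = 0.318821, coefficient = 4
x_4 = 0.8000, f(x_4) = 0.514600, coefficient = 2
x_5 = 1.0000, f(x_5) = 0.708073, coefficient = 4
x_6 = 1.2000, f(x_6) = 0.868697, coefficient = 2
x_7 = 1.4000, f(x_7) = 0.971111, coefficient = 4
x_8 = 1.6000, f(x_8) = 0.999147, coefficient = 2
x_9 = 1.8000, f(x_9) = 0.948379, coefficient = 4
x_10 = 2.0000, f(x_10) = 0.826822, coefficient = 1

I ≈ (0.200000/3) × 17.838421 = 1.189228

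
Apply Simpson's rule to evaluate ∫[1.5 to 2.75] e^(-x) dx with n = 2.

f(x) = e^(-x)
a = 1.5, b = 2.75, n = 2
h = (b - a)/n = 0.625000

Simpson's rule: (h/3)[f(x₀) + 4f(x₁) + 2f(x₂) + ... + f(xₙ)]

x_0 = 1.5000, f(x_0) = 0.223130, coefficient = 1
x_1 = 2.1250, f(x_1) = 0.119433, coefficient = 4
x_2 = 2.7500, f(x_2) = 0.063928, coefficient = 1

I ≈ (0.625000/3) × 0.764790 = 0.159331
Exact value: 0.159202
Error: 0.000129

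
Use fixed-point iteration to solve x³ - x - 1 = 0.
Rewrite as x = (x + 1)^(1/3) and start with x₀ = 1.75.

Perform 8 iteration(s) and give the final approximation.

Equation: x³ - x - 1 = 0
Fixed-point form: x = (x + 1)^(1/3)
x₀ = 1.75

x_1 = g(1.750000) = 1.401020
x_2 = g(1.401020) = 1.339055
x_3 = g(1.339055) = 1.327436
x_4 = g(1.327436) = 1.325234
x_5 = g(1.325234) = 1.324816
x_6 = g(1.324816) = 1.324737
x_7 = g(1.324737) = 1.324721
x_8 = g(1.324721) = 1.324719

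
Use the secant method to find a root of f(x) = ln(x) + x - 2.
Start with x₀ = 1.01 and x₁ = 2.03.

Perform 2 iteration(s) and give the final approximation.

f(x) = ln(x) + x - 2
x₀ = 1.01, x₁ = 2.03

Secant formula: x_{n+1} = x_n - f(x_n)(x_n - x_{n-1})/(f(x_n) - f(x_{n-1}))

Iteration 1:
  f(1.010000) = -0.980050
  f(2.030000) = 0.738036
  x_2 = 2.030000 - 0.738036×(2.030000 - 1.010000)/(0.738036 - (-0.980050))
       = 1.591840
Iteration 2:
  f(2.030000) = 0.738036
  f(1.591840) = 0.056730
  x_3 = 1.591840 - 0.056730×(1.591840 - 2.030000)/(0.056730 - 0.738036)
       = 1.555356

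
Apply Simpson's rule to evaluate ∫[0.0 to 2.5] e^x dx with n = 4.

f(x) = e^x
a = 0.0, b = 2.5, n = 4
h = (b - a)/n = 0.625000

Simpson's rule: (h/3)[f(x₀) + 4f(x₁) + 2f(x₂) + ... + f(xₙ)]

x_0 = 0.0000, f(x_0) = 1.000000, coefficient = 1
x_1 = 0.6250, f(x_1) = 1.868246, coefficient = 4
x_2 = 1.2500, f(x_2) = 3.490343, coefficient = 2
x_3 = 1.8750, f(x_3) = 6.520819, coefficient = 4
x_4 = 2.5000, f(x_4) = 12.182494, coefficient = 1

I ≈ (0.625000/3) × 53.719440 = 11.191550
Exact value: 11.182494
Error: 0.009056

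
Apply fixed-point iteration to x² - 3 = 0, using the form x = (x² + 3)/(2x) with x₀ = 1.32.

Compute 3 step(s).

Equation: x² - 3 = 0
Fixed-point form: x = (x² + 3)/(2x)
x₀ = 1.32

x_1 = g(1.320000) = 1.796364
x_2 = g(1.796364) = 1.733202
x_3 = g(1.733202) = 1.732051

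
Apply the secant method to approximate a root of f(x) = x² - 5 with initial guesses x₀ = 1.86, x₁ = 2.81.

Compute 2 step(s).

f(x) = x² - 5
x₀ = 1.86, x₁ = 2.81

Secant formula: x_{n+1} = x_n - f(x_n)(x_n - x_{n-1})/(f(x_n) - f(x_{n-1}))

Iteration 1:
  f(1.860000) = -1.540400
  f(2.810000) = 2.896100
  x_2 = 2.810000 - 2.896100×(2.810000 - 1.860000)/(2.896100 - (-1.540400))
       = 2.189850
Iteration 2:
  f(2.810000) = 2.896100
  f(2.189850) = -0.204557
  x_3 = 2.189850 - (-0.204557)×(2.189850 - 2.810000)/(-0.204557 - 2.896100)
       = 2.230763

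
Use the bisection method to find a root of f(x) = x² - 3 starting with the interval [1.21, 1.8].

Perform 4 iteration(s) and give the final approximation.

f(x) = x² - 3
Initial interval: [1.21, 1.8]

Iteration 1:
  c_1 = (1.210000 + 1.800000)/2 = 1.505000
  f(c_1) = f(1.505000) = -0.734975
  f(a) × f(c) ≥ 0, new interval: [1.505000, 1.800000]
Iteration 2:
  c_2 = (1.505000 + 1.800000)/2 = 1.652500
  f(c_2) = f(1.652500) = -0.269244
  f(a) × f(c) ≥ 0, new interval: [1.652500, 1.800000]
Iteration 3:
  c_3 = (1.652500 + 1.800000)/2 = 1.726250
  f(c_3) = f(1.726250) = -0.020061
  f(a) × f(c) ≥ 0, new interval: [1.726250, 1.800000]
Iteration 4:
  c_4 = (1.726250 + 1.800000)/2 = 1.763125
  f(c_4) = f(1.763125) = 0.108610
  f(a) × f(c) < 0, new interval: [1.726250, 1.763125]

After 4 iteration(s), the approximation is c_4 = 1.763125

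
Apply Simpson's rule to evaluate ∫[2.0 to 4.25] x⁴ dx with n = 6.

f(x) = x⁴
a = 2.0, b = 4.25, n = 6
h = (b - a)/n = 0.375000

Simpson's rule: (h/3)[f(x₀) + 4f(x₁) + 2f(x₂) + ... + f(xₙ)]

x_0 = 2.0000, f(x_0) = 16.000000, coefficient = 1
x_1 = 2.3750, f(x_1) = 31.816650, coefficient = 4
x_2 = 2.7500, f(x_2) = 57.191406, coefficient = 2
x_3 = 3.1250, f(x_3) = 95.367432, coefficient = 4
x_4 = 3.5000, f(x_4) = 150.062500, coefficient = 2
x_5 = 3.8750, f(x_5) = 225.468994, coefficient = 4
x_6 = 4.2500, f(x_6) = 326.253906, coefficient = 1

I ≈ (0.375000/3) × 2167.374023 = 270.921753
Exact value: 270.915820
Error: 0.005933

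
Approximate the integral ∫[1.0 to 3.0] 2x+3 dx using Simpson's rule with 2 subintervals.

f(x) = 2x+3
a = 1.0, b = 3.0, n = 2
h = (b - a)/n = 1.000000

Simpson's rule: (h/3)[f(x₀) + 4f(x₁) + 2f(x₂) + ... + f(xₙ)]

x_0 = 1.0000, f(x_0) = 5.000000, coefficient = 1
x_1 = 2.0000, f(x_1) = 7.000000, coefficient = 4
x_2 = 3.0000, f(x_2) = 9.000000, coefficient = 1

I ≈ (1.000000/3) × 42.000000 = 14.000000
Exact value: 14.000000
Error: 0.000000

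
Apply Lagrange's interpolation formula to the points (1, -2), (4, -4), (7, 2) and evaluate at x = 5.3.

Lagrange interpolation formula:
P(x) = Σ yᵢ × Lᵢ(x)
where Lᵢ(x) = Π_{j≠i} (x - xⱼ)/(xᵢ - xⱼ)

L_0(5.3) = (5.3 - 4)/(1 - 4) × (5.3 - 7)/(1 - 7) = -0.122778
L_1(5.3) = (5.3 - 1)/(4 - 1) × (5.3 - 7)/(4 - 7) = 0.812222
L_2(5.3) = (5.3 - 1)/(7 - 1) × (5.3 - 4)/(7 - 4) = 0.310556

P(5.3) = (-2)×L_0(5.3) + (-4)×L_1(5.3) + 2×L_2(5.3)
P(5.3) = -2.382222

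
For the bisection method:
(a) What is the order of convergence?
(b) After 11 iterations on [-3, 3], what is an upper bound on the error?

(a) Bisection has linear (order 1) convergence; the error is halved each step.

(b) Error bound = (b-a)/2^n = (3 - (-3))/2^{11}
    = 6/2^{11}

(a) 1 (linear); (b) error ≤ 2.93e-03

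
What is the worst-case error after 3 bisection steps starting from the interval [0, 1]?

Bisection error bound: |error| ≤ (b-a)/2^n
|error| ≤ (1 - 0)/2^3 = 1/2^3
|error| ≤ 0.1250000000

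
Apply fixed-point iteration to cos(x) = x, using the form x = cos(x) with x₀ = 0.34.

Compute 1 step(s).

Equation: cos(x) = x
Fixed-point form: x = cos(x)
x₀ = 0.34

x_1 = g(0.340000) = 0.942755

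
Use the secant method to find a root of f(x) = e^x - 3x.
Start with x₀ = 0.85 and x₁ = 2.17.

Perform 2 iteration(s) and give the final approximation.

f(x) = e^x - 3x
x₀ = 0.85, x₁ = 2.17

Secant formula: x_{n+1} = x_n - f(x_n)(x_n - x_{n-1})/(f(x_n) - f(x_{n-1}))

Iteration 1:
  f(0.850000) = -0.210353
  f(2.170000) = 2.248284
  x_2 = 2.170000 - 2.248284×(2.170000 - 0.850000)/(2.248284 - (-0.210353))
       = 0.962935
Iteration 2:
  f(2.170000) = 2.248284
  f(0.962935) = -0.269432
  x_3 = 0.962935 - (-0.269432)×(0.962935 - 2.170000)/(-0.269432 - 2.248284)
       = 1.092108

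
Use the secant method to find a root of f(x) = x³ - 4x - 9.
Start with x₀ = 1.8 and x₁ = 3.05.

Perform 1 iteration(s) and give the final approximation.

f(x) = x³ - 4x - 9
x₀ = 1.8, x₁ = 3.05

Secant formula: x_{n+1} = x_n - f(x_n)(x_n - x_{n-1})/(f(x_n) - f(x_{n-1}))

Iteration 1:
  f(1.800000) = -10.368000
  f(3.050000) = 7.172625
  x_2 = 3.050000 - 7.172625×(3.050000 - 1.800000)/(7.172625 - (-10.368000))
       = 2.538856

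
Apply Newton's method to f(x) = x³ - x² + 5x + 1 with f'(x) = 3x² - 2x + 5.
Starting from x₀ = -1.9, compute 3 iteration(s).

f(x) = x³ - x² + 5x + 1
f'(x) = 3x² - 2x + 5
x₀ = -1.9

Newton-Raphson formula: x_{n+1} = x_n - f(x_n)/f'(x_n)

Iteration 1:
  f(-1.900000) = -18.969000
  f'(-1.900000) = 19.630000
  x_1 = -1.900000 - (-18.969000)/19.630000 = -0.933673
Iteration 2:
  f(-0.933673) = -5.354035
  f'(-0.933673) = 9.482581
  x_2 = -0.933673 - (-5.354035)/9.482581 = -0.369055
Iteration 3:
  f(-0.369055) = -1.031743
  f'(-0.369055) = 6.146715
  x_3 = -0.369055 - (-1.031743)/6.146715 = -0.201202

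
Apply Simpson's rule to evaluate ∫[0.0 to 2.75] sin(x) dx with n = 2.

f(x) = sin(x)
a = 0.0, b = 2.75, n = 2
h = (b - a)/n = 1.375000

Simpson's rule: (h/3)[f(x₀) + 4f(x₁) + 2f(x₂) + ... + f(xₙ)]

x_0 = 0.0000, f(x_0) = 0.000000, coefficient = 1
x_1 = 1.3750, f(x_1) = 0.980893, coefficient = 4
x_2 = 2.7500, f(x_2) = 0.381661, coefficient = 1

I ≈ (1.375000/3) × 4.305233 = 1.973232
Exact value: 1.924302
Error: 0.048930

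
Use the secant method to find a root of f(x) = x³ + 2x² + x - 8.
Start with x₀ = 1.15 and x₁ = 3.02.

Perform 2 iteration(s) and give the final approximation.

f(x) = x³ + 2x² + x - 8
x₀ = 1.15, x₁ = 3.02

Secant formula: x_{n+1} = x_n - f(x_n)(x_n - x_{n-1})/(f(x_n) - f(x_{n-1}))

Iteration 1:
  f(1.150000) = -2.684125
  f(3.020000) = 40.804408
  x_2 = 3.020000 - 40.804408×(3.020000 - 1.150000)/(40.804408 - (-2.684125))
       = 1.265417
Iteration 2:
  f(3.020000) = 40.804408
  f(1.265417) = -1.505736
  x_3 = 1.265417 - (-1.505736)×(1.265417 - 3.020000)/(-1.505736 - 40.804408)
       = 1.327859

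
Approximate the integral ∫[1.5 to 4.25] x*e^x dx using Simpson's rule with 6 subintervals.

f(x) = x*e^x
a = 1.5, b = 4.25, n = 6
h = (b - a)/n = 0.458333

Simpson's rule: (h/3)[f(x₀) + 4f(x₁) + 2f(x₂) + ... + f(xₙ)]

x_0 = 1.5000, f(x_0) = 6.722534, coefficient = 1
x_1 = 1.9583, f(x_1) = 13.879697, coefficient = 4
x_2 = 2.4167, f(x_2) = 27.087053, coefficient = 2
x_3 = 2.8750, f(x_3) = 50.960594, coefficient = 4
x_4 = 3.3333, f(x_4) = 93.438750, coefficient = 2
x_5 = 3.7917, f(x_5) = 168.085427, coefficient = 4
x_6 = 4.2500, f(x_6) = 297.948002, coefficient = 1

I ≈ (0.458333/3) × 1477.425012 = 225.717710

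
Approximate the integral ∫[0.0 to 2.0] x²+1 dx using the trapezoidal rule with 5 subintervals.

f(x) = x²+1
a = 0.0, b = 2.0, n = 5
h = (b - a)/n = 0.400000

Trapezoidal rule: (h/2)[f(x₀) + 2f(x₁) + 2f(x₂) + ... + f(xₙ)]

x_0 = 0.0000, f(x_0) = 1.000000, coefficient = 1
x_1 = 0.4000, f(x_1) = 1.160000, coefficient = 2
x_2 = 0.8000, f(x_2) = 1.640000, coefficient = 2
x_3 = 1.2000, f(x_3) = 2.440000, coefficient = 2
x_4 = 1.6000, f(x_4) = 3.560000, coefficient = 2
x_5 = 2.0000, f(x_5) = 5.000000, coefficient = 1

I ≈ (0.400000/2) × 23.600000 = 4.720000
Exact value: 4.666667
Error: 0.053333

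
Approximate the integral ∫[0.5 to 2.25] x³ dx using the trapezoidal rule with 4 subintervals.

f(x) = x³
a = 0.5, b = 2.25, n = 4
h = (b - a)/n = 0.437500

Trapezoidal rule: (h/2)[f(x₀) + 2f(x₁) + 2f(x₂) + ... + f(xₙ)]

x_0 = 0.5000, f(x_0) = 0.125000, coefficient = 1
x_1 = 0.9375, f(x_1) = 0.823975, coefficient = 2
x_2 = 1.3750, f(x_2) = 2.599609, coefficient = 2
x_3 = 1.8125, f(x_3) = 5.954346, coefficient = 2
x_4 = 2.2500, f(x_4) = 11.390625, coefficient = 1

I ≈ (0.437500/2) × 30.271484 = 6.621887
Exact value: 6.391602
Error: 0.230286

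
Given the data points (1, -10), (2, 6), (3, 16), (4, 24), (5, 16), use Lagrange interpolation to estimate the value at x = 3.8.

Lagrange interpolation formula:
P(x) = Σ yᵢ × Lᵢ(x)
where Lᵢ(x) = Π_{j≠i} (x - xⱼ)/(xᵢ - xⱼ)

L_0(3.8) = (3.8 - 2)/(1 - 2) × (3.8 - 3)/(1 - 3) × (3.8 - 4)/(1 - 4) × (3.8 - 5)/(1 - 5) = 0.014400
L_1(3.8) = (3.8 - 1)/(2 - 1) × (3.8 - 3)/(2 - 3) × (3.8 - 4)/(2 - 4) × (3.8 - 5)/(2 - 5) = -0.089600
L_2(3.8) = (3.8 - 1)/(3 - 1) × (3.8 - 2)/(3 - 2) × (3.8 - 4)/(3 - 4) × (3.8 - 5)/(3 - 5) = 0.302400
L_3(3.8) = (3.8 - 1)/(4 - 1) × (3.8 - 2)/(4 - 2) × (3.8 - 3)/(4 - 3) × (3.8 - 5)/(4 - 5) = 0.806400
L_4(3.8) = (3.8 - 1)/(5 - 1) × (3.8 - 2)/(5 - 2) × (3.8 - 3)/(5 - 3) × (3.8 - 4)/(5 - 4) = -0.033600

P(3.8) = (-10)×L_0(3.8) + 6×L_1(3.8) + 16×L_2(3.8) + 24×L_3(3.8) + 16×L_4(3.8)
P(3.8) = 22.972800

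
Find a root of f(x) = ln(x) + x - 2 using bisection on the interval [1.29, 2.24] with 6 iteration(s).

f(x) = ln(x) + x - 2
Initial interval: [1.29, 2.24]

Iteration 1:
  c_1 = (1.290000 + 2.240000)/2 = 1.765000
  f(c_1) = f(1.765000) = 0.333151
  f(a) × f(c) < 0, new interval: [1.290000, 1.765000]
Iteration 2:
  c_2 = (1.290000 + 1.765000)/2 = 1.527500
  f(c_2) = f(1.527500) = -0.048868
  f(a) × f(c) ≥ 0, new interval: [1.527500, 1.765000]
Iteration 3:
  c_3 = (1.527500 + 1.765000)/2 = 1.646250
  f(c_3) = f(1.646250) = 0.144750
  f(a) × f(c) < 0, new interval: [1.527500, 1.646250]
Iteration 4:
  c_4 = (1.527500 + 1.646250)/2 = 1.586875
  f(c_4) = f(1.586875) = 0.048642
  f(a) × f(c) < 0, new interval: [1.527500, 1.586875]
Iteration 5:
  c_5 = (1.527500 + 1.586875)/2 = 1.557187
  f(c_5) = f(1.557187) = 0.000069
  f(a) × f(c) < 0, new interval: [1.527500, 1.557187]
Iteration 6:
  c_6 = (1.527500 + 1.557187)/2 = 1.542344
  f(c_6) = f(1.542344) = -0.024353
  f(a) × f(c) ≥ 0, new interval: [1.542344, 1.557187]

After 6 iteration(s), the approximation is c_6 = 1.542344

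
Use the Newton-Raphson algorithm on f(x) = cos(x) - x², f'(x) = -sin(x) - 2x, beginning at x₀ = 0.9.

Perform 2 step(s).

f(x) = cos(x) - x²
f'(x) = -sin(x) - 2x
x₀ = 0.9

Newton-Raphson formula: x_{n+1} = x_n - f(x_n)/f'(x_n)

Iteration 1:
  f(0.900000) = -0.188390
  f'(0.900000) = -2.583327
  x_1 = 0.900000 - (-0.188390)/(-2.583327) = 0.827075
Iteration 2:
  f(0.827075) = -0.007021
  f'(0.827075) = -2.390103
  x_2 = 0.827075 - (-0.007021)/(-2.390103) = 0.824137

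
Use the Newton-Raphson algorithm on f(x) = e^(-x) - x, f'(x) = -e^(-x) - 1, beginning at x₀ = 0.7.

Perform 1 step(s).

f(x) = e^(-x) - x
f'(x) = -e^(-x) - 1
x₀ = 0.7

Newton-Raphson formula: x_{n+1} = x_n - f(x_n)/f'(x_n)

Iteration 1:
  f(0.700000) = -0.203415
  f'(0.700000) = -1.496585
  x_1 = 0.700000 - (-0.203415)/(-1.496585) = 0.564081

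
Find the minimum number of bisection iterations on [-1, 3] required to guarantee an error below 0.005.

We need (b-a)/2^n ≤ 0.005
(3 - (-1))/2^n ≤ 0.005
4/2^n ≤ 0.005
2^n ≥ 800
n ≥ log₂(800) = 9.64
n ≥ 10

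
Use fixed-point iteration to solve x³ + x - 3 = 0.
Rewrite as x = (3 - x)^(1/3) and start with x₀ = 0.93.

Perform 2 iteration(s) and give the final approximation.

Equation: x³ + x - 3 = 0
Fixed-point form: x = (3 - x)^(1/3)
x₀ = 0.93

x_1 = g(0.930000) = 1.274452
x_2 = g(1.274452) = 1.199432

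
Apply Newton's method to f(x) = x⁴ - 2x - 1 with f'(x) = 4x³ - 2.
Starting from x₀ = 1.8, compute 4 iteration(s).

f(x) = x⁴ - 2x - 1
f'(x) = 4x³ - 2
x₀ = 1.8

Newton-Raphson formula: x_{n+1} = x_n - f(x_n)/f'(x_n)

Iteration 1:
  f(1.800000) = 5.897600
  f'(1.800000) = 21.328000
  x_1 = 1.800000 - 5.897600/21.328000 = 1.523481
Iteration 2:
  f(1.523481) = 1.340051
  f'(1.523481) = 12.143960
  x_2 = 1.523481 - 1.340051/12.143960 = 1.413134
Iteration 3:
  f(1.413134) = 0.161530
  f'(1.413134) = 9.287812
  x_3 = 1.413134 - 0.161530/9.287812 = 1.395742
Iteration 4:
  f(1.395742) = 0.003594
  f'(1.395742) = 8.876160
  x_4 = 1.395742 - 0.003594/8.876160 = 1.395337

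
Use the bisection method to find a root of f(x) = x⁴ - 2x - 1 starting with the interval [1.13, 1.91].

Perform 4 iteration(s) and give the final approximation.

f(x) = x⁴ - 2x - 1
Initial interval: [1.13, 1.91]

Iteration 1:
  c_1 = (1.130000 + 1.910000)/2 = 1.520000
  f(c_1) = f(1.520000) = 1.297948
  f(a) × f(c) < 0, new interval: [1.130000, 1.520000]
Iteration 2:
  c_2 = (1.130000 + 1.520000)/2 = 1.325000
  f(c_2) = f(1.325000) = -0.567781
  f(a) × f(c) ≥ 0, new interval: [1.325000, 1.520000]
Iteration 3:
  c_3 = (1.325000 + 1.520000)/2 = 1.422500
  f(c_3) = f(1.422500) = 0.249578
  f(a) × f(c) < 0, new interval: [1.325000, 1.422500]
Iteration 4:
  c_4 = (1.325000 + 1.422500)/2 = 1.373750
  f(c_4) = f(1.373750) = -0.186017
  f(a) × f(c) ≥ 0, new interval: [1.373750, 1.422500]

After 4 iteration(s), the approximation is c_4 = 1.373750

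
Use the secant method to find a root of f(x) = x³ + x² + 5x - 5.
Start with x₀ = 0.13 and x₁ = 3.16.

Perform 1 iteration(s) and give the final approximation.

f(x) = x³ + x² + 5x - 5
x₀ = 0.13, x₁ = 3.16

Secant formula: x_{n+1} = x_n - f(x_n)(x_n - x_{n-1})/(f(x_n) - f(x_{n-1}))

Iteration 1:
  f(0.130000) = -4.330903
  f(3.160000) = 52.340096
  x_2 = 3.160000 - 52.340096×(3.160000 - 0.130000)/(52.340096 - (-4.330903))
       = 0.361558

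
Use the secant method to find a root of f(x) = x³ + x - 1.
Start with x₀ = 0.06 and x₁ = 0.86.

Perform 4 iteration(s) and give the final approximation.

f(x) = x³ + x - 1
x₀ = 0.06, x₁ = 0.86

Secant formula: x_{n+1} = x_n - f(x_n)(x_n - x_{n-1})/(f(x_n) - f(x_{n-1}))

Iteration 1:
  f(0.060000) = -0.939784
  f(0.860000) = 0.496056
  x_2 = 0.860000 - 0.496056×(0.860000 - 0.060000)/(0.496056 - (-0.939784))
       = 0.583615
Iteration 2:
  f(0.860000) = 0.496056
  f(0.583615) = -0.217602
  x_3 = 0.583615 - (-0.217602)×(0.583615 - 0.860000)/(-0.217602 - 0.496056)
       = 0.667888
Iteration 3:
  f(0.583615) = -0.217602
  f(0.667888) = -0.034185
  x_4 = 0.667888 - (-0.034185)×(0.667888 - 0.583615)/(-0.034185 - (-0.217602))
       = 0.683594
Iteration 4:
  f(0.667888) = -0.034185
  f(0.683594) = 0.003039
  x_5 = 0.683594 - 0.003039×(0.683594 - 0.667888)/(0.003039 - (-0.034185))
       = 0.682312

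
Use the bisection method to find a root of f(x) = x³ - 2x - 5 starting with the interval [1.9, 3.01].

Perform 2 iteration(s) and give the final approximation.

f(x) = x³ - 2x - 5
Initial interval: [1.9, 3.01]

Iteration 1:
  c_1 = (1.900000 + 3.010000)/2 = 2.455000
  f(c_1) = f(2.455000) = 4.886346
  f(a) × f(c) < 0, new interval: [1.900000, 2.455000]
Iteration 2:
  c_2 = (1.900000 + 2.455000)/2 = 2.177500
  f(c_2) = f(2.177500) = 0.969630
  f(a) × f(c) < 0, new interval: [1.900000, 2.177500]

After 2 iteration(s), the approximation is c_2 = 2.177500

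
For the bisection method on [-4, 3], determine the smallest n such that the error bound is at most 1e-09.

We need (b-a)/2^n ≤ 1e-09
(3 - (-4))/2^n ≤ 1e-09
7/2^n ≤ 1e-09
2^n ≥ 7000000000
n ≥ log₂(7000000000) = 32.70
n ≥ 33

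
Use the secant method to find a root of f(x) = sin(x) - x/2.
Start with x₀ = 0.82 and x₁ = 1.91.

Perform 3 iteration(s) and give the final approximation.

f(x) = sin(x) - x/2
x₀ = 0.82, x₁ = 1.91

Secant formula: x_{n+1} = x_n - f(x_n)(x_n - x_{n-1})/(f(x_n) - f(x_{n-1}))

Iteration 1:
  f(0.820000) = 0.321146
  f(1.910000) = -0.011980
  x_2 = 1.910000 - (-0.011980)×(1.910000 - 0.820000)/(-0.011980 - 0.321146)
       = 1.870801
Iteration 2:
  f(1.910000) = -0.011980
  f(1.870801) = 0.019935
  x_3 = 1.870801 - 0.019935×(1.870801 - 1.910000)/(0.019935 - (-0.011980))
       = 1.895286
Iteration 3:
  f(1.870801) = 0.019935
  f(1.895286) = 0.000171
  x_4 = 1.895286 - 0.000171×(1.895286 - 1.870801)/(0.000171 - 0.019935)
       = 1.895497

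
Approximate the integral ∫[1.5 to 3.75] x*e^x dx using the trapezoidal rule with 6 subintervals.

f(x) = x*e^x
a = 1.5, b = 3.75, n = 6
h = (b - a)/n = 0.375000

Trapezoidal rule: (h/2)[f(x₀) + 2f(x₁) + 2f(x₂) + ... + f(xₙ)]

x_0 = 1.5000, f(x_0) = 6.722534, coefficient = 1
x_1 = 1.8750, f(x_1) = 12.226536, coefficient = 2
x_2 = 2.2500, f(x_2) = 21.347406, coefficient = 2
x_3 = 2.6250, f(x_3) = 36.237007, coefficient = 2
x_4 = 3.0000, f(x_4) = 60.256611, coefficient = 2
x_5 = 3.3750, f(x_5) = 98.631958, coefficient = 2
x_6 = 3.7500, f(x_6) = 159.454058, coefficient = 1

I ≈ (0.375000/2) × 623.575626 = 116.920430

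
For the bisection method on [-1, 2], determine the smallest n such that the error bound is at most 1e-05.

We need (b-a)/2^n ≤ 1e-05
(2 - (-1))/2^n ≤ 1e-05
3/2^n ≤ 1e-05
2^n ≥ 300000
n ≥ log₂(300000) = 18.19
n ≥ 19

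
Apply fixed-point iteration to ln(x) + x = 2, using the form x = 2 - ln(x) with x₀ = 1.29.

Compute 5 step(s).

Equation: ln(x) + x = 2
Fixed-point form: x = 2 - ln(x)
x₀ = 1.29

x_1 = g(1.290000) = 1.745358
x_2 = g(1.745358) = 1.443040
x_3 = g(1.443040) = 1.633248
x_4 = g(1.633248) = 1.509430
x_5 = g(1.509430) = 1.588268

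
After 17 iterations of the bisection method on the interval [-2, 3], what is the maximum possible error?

Bisection error bound: |error| ≤ (b-a)/2^n
|error| ≤ (3 - (-2))/2^17 = 5/2^17
|error| ≤ 0.0000381470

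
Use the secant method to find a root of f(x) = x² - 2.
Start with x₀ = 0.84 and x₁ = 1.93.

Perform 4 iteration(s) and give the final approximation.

f(x) = x² - 2
x₀ = 0.84, x₁ = 1.93

Secant formula: x_{n+1} = x_n - f(x_n)(x_n - x_{n-1})/(f(x_n) - f(x_{n-1}))

Iteration 1:
  f(0.840000) = -1.294400
  f(1.930000) = 1.724900
  x_2 = 1.930000 - 1.724900×(1.930000 - 0.840000)/(1.724900 - (-1.294400))
       = 1.307292
Iteration 2:
  f(1.930000) = 1.724900
  f(1.307292) = -0.290987
  x_3 = 1.307292 - (-0.290987)×(1.307292 - 1.930000)/(-0.290987 - 1.724900)
       = 1.397178
Iteration 3:
  f(1.307292) = -0.290987
  f(1.397178) = -0.047893
  x_4 = 1.397178 - (-0.047893)×(1.397178 - 1.307292)/(-0.047893 - (-0.290987))
       = 1.414887
Iteration 4:
  f(1.397178) = -0.047893
  f(1.414887) = 0.001905
  x_5 = 1.414887 - 0.001905×(1.414887 - 1.397178)/(0.001905 - (-0.047893))
       = 1.414209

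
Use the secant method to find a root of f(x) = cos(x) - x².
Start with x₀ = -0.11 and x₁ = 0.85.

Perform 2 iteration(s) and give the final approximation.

f(x) = cos(x) - x²
x₀ = -0.11, x₁ = 0.85

Secant formula: x_{n+1} = x_n - f(x_n)(x_n - x_{n-1})/(f(x_n) - f(x_{n-1}))

Iteration 1:
  f(-0.110000) = 0.981856
  f(0.850000) = -0.062517
  x_2 = 0.850000 - (-0.062517)×(0.850000 - (-0.110000))/(-0.062517 - 0.981856)
       = 0.792534
Iteration 2:
  f(0.850000) = -0.062517
  f(0.792534) = 0.073933
  x_3 = 0.792534 - 0.073933×(0.792534 - 0.850000)/(0.073933 - (-0.062517))
       = 0.823671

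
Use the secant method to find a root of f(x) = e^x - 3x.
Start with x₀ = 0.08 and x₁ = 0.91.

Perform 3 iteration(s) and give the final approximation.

f(x) = e^x - 3x
x₀ = 0.08, x₁ = 0.91

Secant formula: x_{n+1} = x_n - f(x_n)(x_n - x_{n-1})/(f(x_n) - f(x_{n-1}))

Iteration 1:
  f(0.080000) = 0.843287
  f(0.910000) = -0.245677
  x_2 = 0.910000 - (-0.245677)×(0.910000 - 0.080000)/(-0.245677 - 0.843287)
       = 0.722747
Iteration 2:
  f(0.910000) = -0.245677
  f(0.722747) = -0.108156
  x_3 = 0.722747 - (-0.108156)×(0.722747 - 0.910000)/(-0.108156 - (-0.245677))
       = 0.575478
Iteration 3:
  f(0.722747) = -0.108156
  f(0.575478) = 0.051546
  x_4 = 0.575478 - 0.051546×(0.575478 - 0.722747)/(0.051546 - (-0.108156))
       = 0.623011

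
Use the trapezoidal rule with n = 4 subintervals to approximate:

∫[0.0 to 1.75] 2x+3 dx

f(x) = 2x+3
a = 0.0, b = 1.75, n = 4
h = (b - a)/n = 0.437500

Trapezoidal rule: (h/2)[f(x₀) + 2f(x₁) + 2f(x₂) + ... + f(xₙ)]

x_0 = 0.0000, f(x_0) = 3.000000, coefficient = 1
x_1 = 0.4375, f(x_1) = 3.875000, coefficient = 2
x_2 = 0.8750, f(x_2) = 4.750000, coefficient = 2
x_3 = 1.3125, f(x_3) = 5.625000, coefficient = 2
x_4 = 1.7500, f(x_4) = 6.500000, coefficient = 1

I ≈ (0.437500/2) × 38.000000 = 8.312500
Exact value: 8.312500
Error: 0.000000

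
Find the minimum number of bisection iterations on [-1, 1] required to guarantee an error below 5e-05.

We need (b-a)/2^n ≤ 5e-05
(1 - (-1))/2^n ≤ 5e-05
2/2^n ≤ 5e-05
2^n ≥ 40000
n ≥ log₂(40000) = 15.29
n ≥ 16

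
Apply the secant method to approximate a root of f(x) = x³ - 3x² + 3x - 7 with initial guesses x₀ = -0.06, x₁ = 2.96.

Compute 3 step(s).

f(x) = x³ - 3x² + 3x - 7
x₀ = -0.06, x₁ = 2.96

Secant formula: x_{n+1} = x_n - f(x_n)(x_n - x_{n-1})/(f(x_n) - f(x_{n-1}))

Iteration 1:
  f(-0.060000) = -7.191016
  f(2.960000) = 1.529536
  x_2 = 2.960000 - 1.529536×(2.960000 - (-0.060000))/(1.529536 - (-7.191016))
       = 2.430309
Iteration 2:
  f(2.960000) = 1.529536
  f(2.430309) = -3.073898
  x_3 = 2.430309 - (-3.073898)×(2.430309 - 2.960000)/(-3.073898 - 1.529536)
       = 2.784005
Iteration 3:
  f(2.430309) = -3.073898
  f(2.784005) = -0.322095
  x_4 = 2.784005 - (-0.322095)×(2.784005 - 2.430309)/(-0.322095 - (-3.073898))
       = 2.825405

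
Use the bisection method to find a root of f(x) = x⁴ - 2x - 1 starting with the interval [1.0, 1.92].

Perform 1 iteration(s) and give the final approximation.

f(x) = x⁴ - 2x - 1
Initial interval: [1.0, 1.92]

Iteration 1:
  c_1 = (1.000000 + 1.920000)/2 = 1.460000
  f(c_1) = f(1.460000) = 0.623719
  f(a) × f(c) < 0, new interval: [1.000000, 1.460000]

After 1 iteration(s), the approximation is c_1 = 1.460000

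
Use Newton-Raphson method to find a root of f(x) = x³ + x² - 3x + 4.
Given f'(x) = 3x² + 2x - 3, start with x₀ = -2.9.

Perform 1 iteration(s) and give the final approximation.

f(x) = x³ + x² - 3x + 4
f'(x) = 3x² + 2x - 3
x₀ = -2.9

Newton-Raphson formula: x_{n+1} = x_n - f(x_n)/f'(x_n)

Iteration 1:
  f(-2.900000) = -3.279000
  f'(-2.900000) = 16.430000
  x_1 = -2.900000 - (-3.279000)/16.430000 = -2.700426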